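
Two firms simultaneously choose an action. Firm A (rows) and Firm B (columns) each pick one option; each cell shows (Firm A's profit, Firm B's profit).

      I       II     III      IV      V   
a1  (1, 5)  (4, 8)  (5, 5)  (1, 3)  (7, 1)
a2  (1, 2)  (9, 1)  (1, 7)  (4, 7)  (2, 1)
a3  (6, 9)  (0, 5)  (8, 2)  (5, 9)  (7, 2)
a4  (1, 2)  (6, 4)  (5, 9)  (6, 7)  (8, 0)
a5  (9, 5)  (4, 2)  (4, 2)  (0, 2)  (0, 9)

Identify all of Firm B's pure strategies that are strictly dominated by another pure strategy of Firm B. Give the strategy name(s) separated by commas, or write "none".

none

Nothing dominates I: II at a2 (2>1); III at a1 (5=5); IV at a1 (5>3); V at a1 (5>1).
II is not dominated — it holds its own against I at a1 (8>5); III at a1 (8>5); IV at a1 (8>3); V at a1 (8>1).
III: no other strategy beats it everywhere (I at a1 (5=5); II at a2 (7>1); IV at a1 (5>3); V at a1 (5>1)).
IV: no other strategy beats it everywhere (I at a2 (7>2); II at a2 (7>1); III at a2 (7=7); V at a1 (3>1)).
Nothing dominates V: I at a5 (9>5); II at a2 (1=1); III at a3 (2=2); IV at a5 (9>2).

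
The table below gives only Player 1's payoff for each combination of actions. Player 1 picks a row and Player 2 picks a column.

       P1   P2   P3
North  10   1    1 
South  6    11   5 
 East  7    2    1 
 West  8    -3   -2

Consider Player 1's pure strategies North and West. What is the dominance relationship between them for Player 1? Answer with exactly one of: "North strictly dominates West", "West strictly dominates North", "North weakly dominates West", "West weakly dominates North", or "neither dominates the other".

North strictly dominates West

Compare North to West across each choice by Player 2: P1: 10>8, P2: 1>-3, P3: 1>-2.
North gives a strictly higher payoff against each choice by Player 2, so North strictly dominates West.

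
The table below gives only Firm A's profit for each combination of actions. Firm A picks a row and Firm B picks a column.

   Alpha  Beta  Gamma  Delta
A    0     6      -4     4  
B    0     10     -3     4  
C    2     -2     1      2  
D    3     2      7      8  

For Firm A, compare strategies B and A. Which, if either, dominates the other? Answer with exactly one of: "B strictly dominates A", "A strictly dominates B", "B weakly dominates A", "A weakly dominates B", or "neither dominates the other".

Compare B to A across each opponent action: Alpha: 0=0, Beta: 10>6, Gamma: -3>-4, Delta: 4=4.
B is at least as good everywhere and strictly better somewhere (tied only at Alpha, Delta), so B weakly but not strictly dominates A.

B weakly dominates A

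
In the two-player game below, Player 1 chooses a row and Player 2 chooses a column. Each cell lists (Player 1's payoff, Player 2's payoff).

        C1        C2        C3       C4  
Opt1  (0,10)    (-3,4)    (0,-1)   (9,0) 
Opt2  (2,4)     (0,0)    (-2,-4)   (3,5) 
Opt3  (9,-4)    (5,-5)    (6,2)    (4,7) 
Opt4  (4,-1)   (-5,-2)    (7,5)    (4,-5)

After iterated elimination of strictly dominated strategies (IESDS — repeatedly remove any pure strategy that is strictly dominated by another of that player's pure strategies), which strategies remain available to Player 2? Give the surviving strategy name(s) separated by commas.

C1, C3, C4

Row Opt2 is eliminated: Opt3 beats it against every remaining column (C1: 9>2, C2: 5>0, C3: 6>-2, C4: 4>3).
For Player 2, C1 strictly dominates C2 on the remaining rows (Opt1: 10>4, Opt3: -4>-5, Opt4: -1>-2); eliminate C2.
Among the remaining strategies, none is strictly dominated by another pure strategy of the same player, so the elimination stops.
Surviving strategies — Player 1: {Opt1, Opt3, Opt4}; Player 2: {C1, C3, C4}.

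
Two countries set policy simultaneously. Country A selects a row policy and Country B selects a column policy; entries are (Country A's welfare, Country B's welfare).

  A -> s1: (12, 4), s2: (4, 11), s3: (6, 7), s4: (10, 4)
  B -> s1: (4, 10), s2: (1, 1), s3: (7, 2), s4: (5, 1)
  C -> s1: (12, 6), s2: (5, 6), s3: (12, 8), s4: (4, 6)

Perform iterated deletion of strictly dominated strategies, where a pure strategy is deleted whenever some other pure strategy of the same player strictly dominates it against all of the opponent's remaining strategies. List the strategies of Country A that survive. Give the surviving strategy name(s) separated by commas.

C

For Country B, s3 strictly dominates s4 on the remaining rows (A: 7>4, B: 2>1, C: 8>6); eliminate s4.
For Country A, C strictly dominates B on the remaining columns (s1: 12>4, s2: 5>1, s3: 12>7); eliminate B.
For Country B, s3 strictly dominates s1 on the remaining rows (A: 7>4, C: 8>6); eliminate s1.
Row A is eliminated: C beats it against every remaining column (s2: 5>4, s3: 12>6).
For Country B, s3 strictly dominates s2 on the remaining rows (C: 8>6); eliminate s2.
Among the remaining strategies, none is strictly dominated by another pure strategy of the same player, so the elimination stops.
Surviving strategies — Country A: {C}; Country B: {s3}.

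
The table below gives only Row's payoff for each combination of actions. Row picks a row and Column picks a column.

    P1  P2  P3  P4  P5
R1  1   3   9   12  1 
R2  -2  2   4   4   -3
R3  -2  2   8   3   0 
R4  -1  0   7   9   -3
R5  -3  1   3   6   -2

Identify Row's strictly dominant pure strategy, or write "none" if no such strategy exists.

R1 vs R2: P1: 1>-2, P2: 3>2, P3: 9>4, P4: 12>4, P5: 1>-3.
R1 vs R3: P1: 1>-2, P2: 3>2, P3: 9>8, P4: 12>3, P5: 1>0.
R1 vs R4: P1: 1>-1, P2: 3>0, P3: 9>7, P4: 12>9, P5: 1>-3.
R1 vs R5: P1: 1>-3, P2: 3>1, P3: 9>3, P4: 12>6, P5: 1>-2.
R1 strictly beats every other strategy against every opponent action, so it is strictly dominant.

R1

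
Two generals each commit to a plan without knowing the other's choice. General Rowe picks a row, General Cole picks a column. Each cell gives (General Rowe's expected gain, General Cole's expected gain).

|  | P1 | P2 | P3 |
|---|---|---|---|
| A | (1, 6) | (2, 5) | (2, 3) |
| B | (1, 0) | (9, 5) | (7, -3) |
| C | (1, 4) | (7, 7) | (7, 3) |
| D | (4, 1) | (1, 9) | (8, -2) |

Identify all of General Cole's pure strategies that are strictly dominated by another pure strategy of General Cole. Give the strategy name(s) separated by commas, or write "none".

P1: no other strategy beats it everywhere (P2 at A (6>5); P3 at A (6>3)).
P2 is not dominated — it holds its own against P1 at B (5>0); P3 at A (5>3).
P3 is strictly dominated by P1 (A: 6>3, B: 0>-3, C: 4>3, D: 1>-2).

P3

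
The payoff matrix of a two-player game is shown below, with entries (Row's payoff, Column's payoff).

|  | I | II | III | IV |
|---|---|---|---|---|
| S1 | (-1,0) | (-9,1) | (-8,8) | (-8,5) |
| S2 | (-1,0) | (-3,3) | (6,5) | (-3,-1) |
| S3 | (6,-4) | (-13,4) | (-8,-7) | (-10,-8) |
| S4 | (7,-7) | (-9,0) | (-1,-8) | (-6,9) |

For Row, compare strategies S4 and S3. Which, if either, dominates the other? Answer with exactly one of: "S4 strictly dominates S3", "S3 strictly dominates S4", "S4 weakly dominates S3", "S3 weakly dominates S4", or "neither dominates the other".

S4 strictly dominates S3

S4's payoffs vs S3's, by Column's action — I: 7>6, II: -9>-13, III: -1>-8, IV: -6>-10.
S4 gives a strictly higher payoff against every action of Column, so S4 strictly dominates S3.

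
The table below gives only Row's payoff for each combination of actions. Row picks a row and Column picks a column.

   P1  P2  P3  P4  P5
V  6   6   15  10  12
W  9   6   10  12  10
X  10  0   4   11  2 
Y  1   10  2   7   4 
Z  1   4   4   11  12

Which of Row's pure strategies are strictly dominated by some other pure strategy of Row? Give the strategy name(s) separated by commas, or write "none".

none

Nothing dominates V: W at P2 (6=6); X at P2 (6>0); Y at P1 (6>1); Z at P1 (6>1).
Nothing dominates W: V at P1 (9>6); X at P2 (6>0); Y at P1 (9>1); Z at P1 (9>1).
X: no other strategy beats it everywhere (V at P1 (10>6); W at P1 (10>9); Y at P1 (10>1); Z at P1 (10>1)).
Y is not dominated — it holds its own against V at P2 (10>6); W at P2 (10>6); X at P2 (10>0); Z at P1 (1=1).
Z: no other strategy beats it everywhere (V at P4 (11>10); W at P5 (12>10); X at P2 (4>0); Y at P1 (1=1)).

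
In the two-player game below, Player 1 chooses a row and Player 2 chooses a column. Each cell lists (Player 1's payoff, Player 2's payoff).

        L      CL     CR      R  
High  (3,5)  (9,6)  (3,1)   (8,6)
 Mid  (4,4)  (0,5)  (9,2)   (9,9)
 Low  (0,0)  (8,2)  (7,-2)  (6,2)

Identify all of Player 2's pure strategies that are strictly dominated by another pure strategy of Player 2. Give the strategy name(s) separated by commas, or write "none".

L: dominated, since CL does at least as well everywhere (High: 6>5, Mid: 5>4, Low: 2>0).
Nothing dominates CL: L at High (6>5); CR at High (6>1); R at High (6=6).
L strictly dominates CR — High: 5>1, Mid: 4>2, Low: 0>-2.
R: no other strategy beats it everywhere (L at High (6>5); CL at High (6=6); CR at High (6>1)).

L, CR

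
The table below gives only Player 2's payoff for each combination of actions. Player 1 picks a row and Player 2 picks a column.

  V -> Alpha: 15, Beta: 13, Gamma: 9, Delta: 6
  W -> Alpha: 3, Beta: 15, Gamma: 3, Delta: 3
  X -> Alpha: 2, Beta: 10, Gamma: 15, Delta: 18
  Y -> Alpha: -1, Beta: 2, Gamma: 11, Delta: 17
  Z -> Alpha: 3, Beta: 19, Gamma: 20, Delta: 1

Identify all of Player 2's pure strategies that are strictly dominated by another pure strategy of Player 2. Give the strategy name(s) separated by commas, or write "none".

none

Alpha is not dominated — it holds its own against Beta at V (15>13); Gamma at V (15>9); Delta at V (15>6).
Beta is not dominated — it holds its own against Alpha at W (15>3); Gamma at V (13>9); Delta at V (13>6).
Gamma is not dominated — it holds its own against Alpha at W (3=3); Beta at X (15>10); Delta at V (9>6).
Nothing dominates Delta: Alpha at W (3=3); Beta at X (18>10); Gamma at W (3=3).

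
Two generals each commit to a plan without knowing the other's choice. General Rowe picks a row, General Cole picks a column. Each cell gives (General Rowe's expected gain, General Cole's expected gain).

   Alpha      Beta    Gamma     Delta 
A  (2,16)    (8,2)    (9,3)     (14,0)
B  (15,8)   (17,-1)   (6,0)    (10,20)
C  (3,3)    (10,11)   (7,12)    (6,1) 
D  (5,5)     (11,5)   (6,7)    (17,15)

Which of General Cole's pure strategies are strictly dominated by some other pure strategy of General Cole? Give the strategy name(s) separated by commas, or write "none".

Nothing dominates Alpha: Beta at A (16>2); Gamma at A (16>3); Delta at A (16>0).
Beta: dominated, since Gamma does at least as well everywhere (A: 3>2, B: 0>-1, C: 12>11, D: 7>5).
Gamma is not dominated — it holds its own against Alpha at C (12>3); Beta at A (3>2); Delta at A (3>0).
Nothing dominates Delta: Alpha at B (20>8); Beta at B (20>-1); Gamma at B (20>0).

Beta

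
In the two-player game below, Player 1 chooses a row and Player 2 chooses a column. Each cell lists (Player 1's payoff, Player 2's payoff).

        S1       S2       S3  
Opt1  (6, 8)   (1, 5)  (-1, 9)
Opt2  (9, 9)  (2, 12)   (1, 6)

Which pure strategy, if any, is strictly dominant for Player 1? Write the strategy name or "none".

Opt2 vs Opt1: S1: 9>6, S2: 2>1, S3: 1>-1.
Opt2 strictly beats every other strategy against every opponent action, so it is strictly dominant.

Opt2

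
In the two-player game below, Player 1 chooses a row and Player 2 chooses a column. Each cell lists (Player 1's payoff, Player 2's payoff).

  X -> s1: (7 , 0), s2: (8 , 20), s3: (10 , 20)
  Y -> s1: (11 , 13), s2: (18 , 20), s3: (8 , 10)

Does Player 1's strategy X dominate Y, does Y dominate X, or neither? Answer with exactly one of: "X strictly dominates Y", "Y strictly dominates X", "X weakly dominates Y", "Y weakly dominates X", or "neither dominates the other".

neither dominates the other

Compare X to Y across each opponent action: s1: 7<11, s2: 8<18, s3: 10>8.
X does better at s3 but worse at s1, s2; neither strategy dominates the other.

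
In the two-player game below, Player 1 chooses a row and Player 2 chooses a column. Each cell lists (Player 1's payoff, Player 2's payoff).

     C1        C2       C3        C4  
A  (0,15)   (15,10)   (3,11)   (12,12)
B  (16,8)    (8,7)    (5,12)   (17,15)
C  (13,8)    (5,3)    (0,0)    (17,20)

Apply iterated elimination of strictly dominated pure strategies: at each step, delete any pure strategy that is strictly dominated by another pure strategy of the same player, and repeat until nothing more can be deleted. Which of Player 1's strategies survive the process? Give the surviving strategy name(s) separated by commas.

For Player 2, C1 strictly dominates C2 on the remaining rows (A: 15>10, B: 8>7, C: 8>3); eliminate C2.
Row A is eliminated: B beats it against every remaining column (C1: 16>0, C3: 5>3, C4: 17>12).
For Player 2, C4 strictly dominates C1 on the remaining rows (B: 15>8, C: 20>8); eliminate C1.
Player 2's strategy C3 is strictly dominated by C4 (B: 15>12, C: 20>0) and is removed.
Among the remaining strategies, none is strictly dominated by another pure strategy of the same player, so the elimination stops.
Surviving strategies — Player 1: {B, C}; Player 2: {C4}.

B, C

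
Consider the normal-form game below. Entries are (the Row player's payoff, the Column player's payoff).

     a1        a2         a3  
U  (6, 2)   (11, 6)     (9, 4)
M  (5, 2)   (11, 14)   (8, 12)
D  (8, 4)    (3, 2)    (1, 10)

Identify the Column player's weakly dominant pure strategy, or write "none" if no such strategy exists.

none

a1 fails to dominate a2 at U (2<6).
a2 fails to dominate a1 at D (2<4).
a3 fails to dominate a2 at U (4<6).
No single strategy dominates all the others.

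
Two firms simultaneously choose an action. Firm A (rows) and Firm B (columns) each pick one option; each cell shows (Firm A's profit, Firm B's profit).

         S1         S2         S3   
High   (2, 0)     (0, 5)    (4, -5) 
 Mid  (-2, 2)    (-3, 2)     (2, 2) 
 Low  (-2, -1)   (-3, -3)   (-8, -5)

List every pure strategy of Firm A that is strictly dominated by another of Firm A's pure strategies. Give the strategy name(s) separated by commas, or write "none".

Mid, Low

Nothing dominates High: Mid at S1 (2>-2); Low at S1 (2>-2).
High strictly dominates Mid — S1: 2>-2, S2: 0>-3, S3: 4>2.
Low: dominated, since High does at least as well everywhere (S1: 2>-2, S2: 0>-3, S3: 4>-8).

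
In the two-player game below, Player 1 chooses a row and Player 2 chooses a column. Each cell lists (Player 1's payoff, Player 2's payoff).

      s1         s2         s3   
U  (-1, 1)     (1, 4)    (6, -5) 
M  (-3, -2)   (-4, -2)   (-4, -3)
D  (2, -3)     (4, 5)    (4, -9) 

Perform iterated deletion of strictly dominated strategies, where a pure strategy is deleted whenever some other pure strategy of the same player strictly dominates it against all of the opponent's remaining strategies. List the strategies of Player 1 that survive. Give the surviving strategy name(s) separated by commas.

For Player 1, U strictly dominates M on the remaining columns (s1: -1>-3, s2: 1>-4, s3: 6>-4); eliminate M.
Column s1 is eliminated: s2 beats it against every remaining row (U: 4>1, D: 5>-3).
For Player 2, s2 strictly dominates s3 on the remaining rows (U: 4>-5, D: 5>-9); eliminate s3.
Player 1's strategy U is strictly dominated by D (s2: 4>1) and is removed.
Among the remaining strategies, none is strictly dominated by another pure strategy of the same player, so the elimination stops.
Surviving strategies — Player 1: {D}; Player 2: {s2}.

D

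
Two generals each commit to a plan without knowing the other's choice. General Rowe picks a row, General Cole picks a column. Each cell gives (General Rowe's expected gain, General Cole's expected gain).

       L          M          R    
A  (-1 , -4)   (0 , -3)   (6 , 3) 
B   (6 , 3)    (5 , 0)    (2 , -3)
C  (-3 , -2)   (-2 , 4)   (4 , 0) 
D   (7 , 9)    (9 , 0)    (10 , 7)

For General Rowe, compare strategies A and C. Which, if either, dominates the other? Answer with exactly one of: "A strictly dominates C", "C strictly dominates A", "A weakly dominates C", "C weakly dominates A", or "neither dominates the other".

A strictly dominates C

Compare A to C across every action of General Cole: L: -1>-3, M: 0>-2, R: 6>4.
A gives a strictly higher payoff against every action of General Cole, so A strictly dominates C.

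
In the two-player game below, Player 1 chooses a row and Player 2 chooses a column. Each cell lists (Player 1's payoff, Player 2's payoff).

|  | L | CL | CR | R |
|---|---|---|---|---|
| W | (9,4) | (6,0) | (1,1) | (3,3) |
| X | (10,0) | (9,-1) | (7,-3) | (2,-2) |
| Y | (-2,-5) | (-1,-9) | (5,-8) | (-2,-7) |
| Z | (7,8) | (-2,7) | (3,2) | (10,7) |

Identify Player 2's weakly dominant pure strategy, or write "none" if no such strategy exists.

L vs CL: W: 4>0, X: 0>-1, Y: -5>-9, Z: 8>7.
L vs CR: W: 4>1, X: 0>-3, Y: -5>-8, Z: 8>2.
L vs R: W: 4>3, X: 0>-2, Y: -5>-7, Z: 8>7.
L is at least as good as every other strategy against every opponent action, so it is weakly dominant.

L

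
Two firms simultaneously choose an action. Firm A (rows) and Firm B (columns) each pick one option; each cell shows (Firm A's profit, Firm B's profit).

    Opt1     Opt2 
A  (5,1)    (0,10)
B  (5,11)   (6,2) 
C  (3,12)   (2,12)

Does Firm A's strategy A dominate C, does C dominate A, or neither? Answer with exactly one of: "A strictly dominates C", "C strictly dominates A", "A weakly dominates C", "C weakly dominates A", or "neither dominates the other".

neither dominates the other

Compare A to C across every action of Firm B: Opt1: 5>3, Opt2: 0<2.
A does better at Opt1 but worse at Opt2; neither strategy dominates the other.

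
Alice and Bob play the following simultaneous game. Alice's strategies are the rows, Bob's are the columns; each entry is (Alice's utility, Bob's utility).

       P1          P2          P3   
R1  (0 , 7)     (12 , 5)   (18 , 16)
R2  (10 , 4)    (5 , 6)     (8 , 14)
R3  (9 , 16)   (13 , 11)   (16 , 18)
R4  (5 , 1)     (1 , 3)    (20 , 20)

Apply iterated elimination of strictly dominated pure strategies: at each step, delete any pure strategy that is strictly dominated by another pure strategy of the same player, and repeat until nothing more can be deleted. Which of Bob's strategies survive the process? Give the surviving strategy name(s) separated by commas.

Bob's strategy P1 is strictly dominated by P3 (R1: 16>7, R2: 14>4, R3: 18>16, R4: 20>1) and is removed.
For Alice, R1 strictly dominates R2 on the remaining columns (P2: 12>5, P3: 18>8); eliminate R2.
Bob's strategy P2 is strictly dominated by P3 (R1: 16>5, R3: 18>11, R4: 20>3) and is removed.
Alice's strategy R1 is strictly dominated by R4 (P3: 20>18) and is removed.
Alice's strategy R3 is strictly dominated by R4 (P3: 20>16) and is removed.
Among the remaining strategies, none is strictly dominated by another pure strategy of the same player, so the elimination stops.
Surviving strategies — Alice: {R4}; Bob: {P3}.

P3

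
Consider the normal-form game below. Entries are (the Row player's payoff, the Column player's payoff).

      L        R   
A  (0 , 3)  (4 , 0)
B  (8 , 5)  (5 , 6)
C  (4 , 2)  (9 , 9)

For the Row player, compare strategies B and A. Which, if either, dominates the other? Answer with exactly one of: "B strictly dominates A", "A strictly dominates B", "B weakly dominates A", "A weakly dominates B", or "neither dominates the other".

B's payoffs vs A's, by the Column player's action — L: 8>0, R: 5>4.
Every comparison favours B, so B strictly dominates A.

B strictly dominates A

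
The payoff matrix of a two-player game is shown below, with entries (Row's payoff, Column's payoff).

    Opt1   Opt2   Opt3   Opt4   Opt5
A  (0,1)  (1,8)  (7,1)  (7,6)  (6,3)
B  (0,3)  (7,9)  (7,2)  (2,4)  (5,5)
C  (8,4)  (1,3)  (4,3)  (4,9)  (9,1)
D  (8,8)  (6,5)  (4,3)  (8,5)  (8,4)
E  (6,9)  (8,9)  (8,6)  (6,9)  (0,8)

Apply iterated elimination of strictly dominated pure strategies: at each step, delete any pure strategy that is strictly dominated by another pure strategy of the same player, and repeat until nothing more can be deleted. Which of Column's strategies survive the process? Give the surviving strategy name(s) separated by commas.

Column Opt3 is eliminated: Opt4 beats it against every remaining row (A: 6>1, B: 4>2, C: 9>3, D: 5>3, E: 9>6).
For Row, D strictly dominates A on the remaining columns (Opt1: 8>0, Opt2: 6>1, Opt4: 8>7, Opt5: 8>6); eliminate A.
Column Opt5 is eliminated: Opt2 beats it against every remaining row (B: 9>5, C: 3>1, D: 5>4, E: 9>8).
For Row, E strictly dominates B on the remaining columns (Opt1: 6>0, Opt2: 8>7, Opt4: 6>2); eliminate B.
Among the remaining strategies, none is strictly dominated by another pure strategy of the same player, so the elimination stops.
Surviving strategies — Row: {C, D, E}; Column: {Opt1, Opt2, Opt4}.

Opt1, Opt2, Opt4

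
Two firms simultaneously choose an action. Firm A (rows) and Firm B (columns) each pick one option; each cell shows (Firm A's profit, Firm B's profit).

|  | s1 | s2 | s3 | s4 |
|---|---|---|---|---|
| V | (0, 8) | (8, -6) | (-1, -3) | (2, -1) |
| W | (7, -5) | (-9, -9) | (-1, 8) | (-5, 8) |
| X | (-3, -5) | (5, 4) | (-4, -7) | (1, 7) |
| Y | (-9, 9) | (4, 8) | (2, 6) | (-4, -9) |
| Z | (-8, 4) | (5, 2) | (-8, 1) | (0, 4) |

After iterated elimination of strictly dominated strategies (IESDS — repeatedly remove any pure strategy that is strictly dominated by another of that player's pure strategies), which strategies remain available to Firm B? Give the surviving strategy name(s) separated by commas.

Row X is eliminated: V beats it against every remaining column (s1: 0>-3, s2: 8>5, s3: -1>-4, s4: 2>1).
Row Z is eliminated: V beats it against every remaining column (s1: 0>-8, s2: 8>5, s3: -1>-8, s4: 2>0).
For Firm B, s1 strictly dominates s2 on the remaining rows (V: 8>-6, W: -5>-9, Y: 9>8); eliminate s2.
Among the remaining strategies, none is strictly dominated by another pure strategy of the same player, so the elimination stops.
Surviving strategies — Firm A: {V, W, Y}; Firm B: {s1, s3, s4}.

s1, s3, s4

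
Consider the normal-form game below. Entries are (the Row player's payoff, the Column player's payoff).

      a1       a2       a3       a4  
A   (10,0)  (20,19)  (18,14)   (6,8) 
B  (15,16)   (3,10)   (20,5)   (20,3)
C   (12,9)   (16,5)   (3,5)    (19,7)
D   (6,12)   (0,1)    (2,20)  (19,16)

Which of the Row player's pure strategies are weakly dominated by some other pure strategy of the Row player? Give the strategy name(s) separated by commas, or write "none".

A: no other strategy beats it everywhere (B at a2 (20>3); C at a2 (20>16); D at a1 (10>6)).
B: no other strategy beats it everywhere (A at a1 (15>10); C at a1 (15>12); D at a1 (15>6)).
C is not dominated — it holds its own against A at a1 (12>10); B at a2 (16>3); D at a1 (12>6).
D is weakly dominated by B (a1: 15>6, a2: 3>0, a3: 20>2, a4: 20>19).

D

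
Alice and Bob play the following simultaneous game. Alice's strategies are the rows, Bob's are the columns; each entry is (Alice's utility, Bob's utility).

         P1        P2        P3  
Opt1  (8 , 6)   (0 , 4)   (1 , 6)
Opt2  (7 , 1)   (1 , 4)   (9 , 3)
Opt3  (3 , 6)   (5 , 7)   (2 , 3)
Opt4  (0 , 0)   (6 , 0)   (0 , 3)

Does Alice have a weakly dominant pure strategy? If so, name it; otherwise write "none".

Opt1 fails to dominate Opt2 at P2 (0<1).
Opt2 fails to dominate Opt1 at P1 (7<8).
Opt3 fails to dominate Opt1 at P1 (3<8).
Opt4 fails to dominate Opt1 at P1 (0<8).
No single strategy dominates all the others.

none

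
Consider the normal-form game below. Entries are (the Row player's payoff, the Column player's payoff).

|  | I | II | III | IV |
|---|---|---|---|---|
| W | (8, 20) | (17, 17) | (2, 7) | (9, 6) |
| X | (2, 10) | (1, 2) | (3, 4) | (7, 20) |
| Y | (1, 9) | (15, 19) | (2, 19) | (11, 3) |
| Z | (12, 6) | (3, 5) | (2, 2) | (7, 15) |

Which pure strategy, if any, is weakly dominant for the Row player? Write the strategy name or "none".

W fails to dominate X at III (2<3).
X fails to dominate W at I (2<8).
Y fails to dominate W at I (1<8).
Z fails to dominate W at II (3<17).
No single strategy dominates all the others.

none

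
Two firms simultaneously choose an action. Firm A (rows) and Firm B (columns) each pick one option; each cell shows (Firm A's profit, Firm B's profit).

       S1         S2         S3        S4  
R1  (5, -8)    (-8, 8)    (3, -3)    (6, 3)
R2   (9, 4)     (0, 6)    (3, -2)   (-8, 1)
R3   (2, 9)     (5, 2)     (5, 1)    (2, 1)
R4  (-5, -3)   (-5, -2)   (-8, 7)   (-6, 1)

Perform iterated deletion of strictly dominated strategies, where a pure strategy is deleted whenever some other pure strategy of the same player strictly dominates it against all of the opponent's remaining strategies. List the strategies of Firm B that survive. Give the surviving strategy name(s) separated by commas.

Row R4 is eliminated: R3 beats it against every remaining column (S1: 2>-5, S2: 5>-5, S3: 5>-8, S4: 2>-6).
For Firm B, S2 strictly dominates S3 on the remaining rows (R1: 8>-3, R2: 6>-2, R3: 2>1); eliminate S3.
For Firm B, S2 strictly dominates S4 on the remaining rows (R1: 8>3, R2: 6>1, R3: 2>1); eliminate S4.
For Firm A, R2 strictly dominates R1 on the remaining columns (S1: 9>5, S2: 0>-8); eliminate R1.
Among the remaining strategies, none is strictly dominated by another pure strategy of the same player, so the elimination stops.
Surviving strategies — Firm A: {R2, R3}; Firm B: {S1, S2}.

S1, S2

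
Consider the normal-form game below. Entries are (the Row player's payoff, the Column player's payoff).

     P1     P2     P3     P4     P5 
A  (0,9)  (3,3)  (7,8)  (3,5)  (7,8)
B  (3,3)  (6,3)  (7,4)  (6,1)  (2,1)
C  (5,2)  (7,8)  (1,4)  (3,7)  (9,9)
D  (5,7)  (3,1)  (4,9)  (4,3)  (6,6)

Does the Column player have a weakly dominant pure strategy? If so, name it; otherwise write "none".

P1 fails to dominate P2 at C (2<8).
P2 fails to dominate P1 at A (3<9).
P3 fails to dominate P1 at A (8<9).
P4 fails to dominate P1 at A (5<9).
P5 fails to dominate P1 at A (8<9).
No single strategy dominates all the others.

none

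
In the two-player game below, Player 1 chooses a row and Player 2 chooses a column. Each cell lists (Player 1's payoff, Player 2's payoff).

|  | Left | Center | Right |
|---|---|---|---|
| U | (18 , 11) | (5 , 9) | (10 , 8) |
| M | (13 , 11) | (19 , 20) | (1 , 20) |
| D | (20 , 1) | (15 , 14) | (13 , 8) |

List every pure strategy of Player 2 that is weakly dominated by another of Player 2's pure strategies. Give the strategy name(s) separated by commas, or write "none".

Nothing dominates Left: Center at U (11>9); Right at U (11>8).
Center is not dominated — it holds its own against Left at M (20>11); Right at U (9>8).
Center weakly dominates Right — U: 9>8, M: 20=20, D: 14>8.

Right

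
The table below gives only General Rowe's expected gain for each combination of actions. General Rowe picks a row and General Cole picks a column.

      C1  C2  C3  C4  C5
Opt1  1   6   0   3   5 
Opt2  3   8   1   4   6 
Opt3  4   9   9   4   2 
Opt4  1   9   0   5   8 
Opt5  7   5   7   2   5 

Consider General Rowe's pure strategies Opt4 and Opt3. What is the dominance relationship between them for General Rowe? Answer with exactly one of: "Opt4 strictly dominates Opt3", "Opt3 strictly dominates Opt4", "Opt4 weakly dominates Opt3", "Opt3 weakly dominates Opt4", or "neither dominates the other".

neither dominates the other

Opt4's payoffs vs Opt3's, by General Cole's action — C1: 1<4, C2: 9=9, C3: 0<9, C4: 5>4, C5: 8>2.
Opt4 does better at C4, C5 but worse at C1, C3; neither strategy dominates the other.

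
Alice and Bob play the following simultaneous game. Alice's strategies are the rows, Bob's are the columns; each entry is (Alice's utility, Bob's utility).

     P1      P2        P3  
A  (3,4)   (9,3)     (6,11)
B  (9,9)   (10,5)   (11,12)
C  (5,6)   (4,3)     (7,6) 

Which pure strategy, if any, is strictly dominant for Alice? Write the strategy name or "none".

B vs A: P1: 9>3, P2: 10>9, P3: 11>6.
B vs C: P1: 9>5, P2: 10>4, P3: 11>7.
B strictly beats every other strategy against every opponent action, so it is strictly dominant.

B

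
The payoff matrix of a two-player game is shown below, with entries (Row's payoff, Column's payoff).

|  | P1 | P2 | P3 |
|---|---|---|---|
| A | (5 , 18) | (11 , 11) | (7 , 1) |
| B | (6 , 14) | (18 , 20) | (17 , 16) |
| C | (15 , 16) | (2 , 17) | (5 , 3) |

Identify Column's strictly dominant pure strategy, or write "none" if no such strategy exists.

none

P1 fails to dominate P2 at B (14<20).
P2 fails to dominate P1 at A (11<18).
P3 fails to dominate P1 at A (1<18).
No single strategy dominates all the others.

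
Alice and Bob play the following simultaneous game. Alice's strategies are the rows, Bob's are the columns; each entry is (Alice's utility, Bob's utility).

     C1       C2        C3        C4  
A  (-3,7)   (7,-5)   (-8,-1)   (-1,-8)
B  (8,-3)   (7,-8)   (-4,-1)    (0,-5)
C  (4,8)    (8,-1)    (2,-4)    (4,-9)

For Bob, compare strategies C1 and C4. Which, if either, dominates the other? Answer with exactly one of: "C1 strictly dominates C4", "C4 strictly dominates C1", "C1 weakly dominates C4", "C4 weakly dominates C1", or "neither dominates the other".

Compare C1 to C4 across each opponent action: A: 7>-8, B: -3>-5, C: 8>-9.
Every comparison favours C1, so C1 strictly dominates C4.

C1 strictly dominates C4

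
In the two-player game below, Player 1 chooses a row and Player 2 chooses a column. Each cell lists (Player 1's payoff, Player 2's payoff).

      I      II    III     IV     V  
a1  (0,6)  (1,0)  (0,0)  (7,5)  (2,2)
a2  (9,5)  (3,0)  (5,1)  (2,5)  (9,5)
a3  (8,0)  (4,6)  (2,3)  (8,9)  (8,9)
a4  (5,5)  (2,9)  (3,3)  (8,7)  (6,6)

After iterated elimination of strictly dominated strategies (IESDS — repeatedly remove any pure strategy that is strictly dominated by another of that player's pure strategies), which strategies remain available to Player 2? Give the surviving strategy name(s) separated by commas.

I, II, IV, V

Player 1's strategy a1 is strictly dominated by a3 (I: 8>0, II: 4>1, III: 2>0, IV: 8>7, V: 8>2) and is removed.
Column III is eliminated: IV beats it against every remaining row (a2: 5>1, a3: 9>3, a4: 7>3).
Among the remaining strategies, none is strictly dominated by another pure strategy of the same player, so the elimination stops.
Surviving strategies — Player 1: {a2, a3, a4}; Player 2: {I, II, IV, V}.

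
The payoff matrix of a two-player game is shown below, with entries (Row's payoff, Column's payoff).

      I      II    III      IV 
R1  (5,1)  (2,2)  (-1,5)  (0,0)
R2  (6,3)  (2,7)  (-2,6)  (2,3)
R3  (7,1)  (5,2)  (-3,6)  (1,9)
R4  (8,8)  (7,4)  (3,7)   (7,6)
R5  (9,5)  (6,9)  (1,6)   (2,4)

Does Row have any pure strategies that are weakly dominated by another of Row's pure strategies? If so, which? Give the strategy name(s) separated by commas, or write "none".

R1, R2, R3

R1: dominated, since R4 does at least as well everywhere (I: 8>5, II: 7>2, III: 3>-1, IV: 7>0).
R2: dominated, since R4 does at least as well everywhere (I: 8>6, II: 7>2, III: 3>-2, IV: 7>2).
R4 weakly dominates R3 — I: 8>7, II: 7>5, III: 3>-3, IV: 7>1.
R4 is not dominated — it holds its own against R1 at I (8>5); R2 at I (8>6); R3 at I (8>7); R5 at II (7>6).
R5: no other strategy beats it everywhere (R1 at I (9>5); R2 at I (9>6); R3 at I (9>7); R4 at I (9>8)).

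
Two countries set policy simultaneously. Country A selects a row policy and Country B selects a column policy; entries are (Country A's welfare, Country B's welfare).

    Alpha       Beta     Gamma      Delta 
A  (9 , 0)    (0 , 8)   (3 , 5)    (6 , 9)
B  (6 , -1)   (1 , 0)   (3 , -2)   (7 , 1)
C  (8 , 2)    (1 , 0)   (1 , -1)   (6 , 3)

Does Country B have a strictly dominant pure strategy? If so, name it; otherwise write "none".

Delta

Delta vs Alpha: A: 9>0, B: 1>-1, C: 3>2.
Delta vs Beta: A: 9>8, B: 1>0, C: 3>0.
Delta vs Gamma: A: 9>5, B: 1>-2, C: 3>-1.
Delta strictly beats every other strategy against every opponent action, so it is strictly dominant.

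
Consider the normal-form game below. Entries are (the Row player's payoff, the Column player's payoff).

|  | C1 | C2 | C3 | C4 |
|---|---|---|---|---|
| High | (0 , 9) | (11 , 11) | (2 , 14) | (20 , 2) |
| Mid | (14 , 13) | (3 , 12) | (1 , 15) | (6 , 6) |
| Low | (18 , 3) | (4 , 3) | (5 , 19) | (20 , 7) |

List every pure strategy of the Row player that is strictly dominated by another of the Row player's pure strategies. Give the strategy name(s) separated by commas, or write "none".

High is not dominated — it holds its own against Mid at C2 (11>3); Low at C2 (11>4).
Mid: dominated, since Low does at least as well everywhere (C1: 18>14, C2: 4>3, C3: 5>1, C4: 20>6).
Low is not dominated — it holds its own against High at C1 (18>0); Mid at C1 (18>14).

Mid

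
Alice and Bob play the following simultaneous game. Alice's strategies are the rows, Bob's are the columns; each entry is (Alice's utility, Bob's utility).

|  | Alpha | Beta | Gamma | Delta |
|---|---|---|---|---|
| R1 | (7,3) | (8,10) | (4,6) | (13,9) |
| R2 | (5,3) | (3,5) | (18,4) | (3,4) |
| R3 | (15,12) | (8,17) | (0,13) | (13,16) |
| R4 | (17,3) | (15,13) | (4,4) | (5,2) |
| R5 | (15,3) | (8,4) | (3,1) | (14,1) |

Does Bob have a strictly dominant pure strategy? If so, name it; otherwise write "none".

Beta

Beta vs Alpha: R1: 10>3, R2: 5>3, R3: 17>12, R4: 13>3, R5: 4>3.
Beta vs Gamma: R1: 10>6, R2: 5>4, R3: 17>13, R4: 13>4, R5: 4>1.
Beta vs Delta: R1: 10>9, R2: 5>4, R3: 17>16, R4: 13>2, R5: 4>1.
Beta strictly beats every other strategy against every opponent action, so it is strictly dominant.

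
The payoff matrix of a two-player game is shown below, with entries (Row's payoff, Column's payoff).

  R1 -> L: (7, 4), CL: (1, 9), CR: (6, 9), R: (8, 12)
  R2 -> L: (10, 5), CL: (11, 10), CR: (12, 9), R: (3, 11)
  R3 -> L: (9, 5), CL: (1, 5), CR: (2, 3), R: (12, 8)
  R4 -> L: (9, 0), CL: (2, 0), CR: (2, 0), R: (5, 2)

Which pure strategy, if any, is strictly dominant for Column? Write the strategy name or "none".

R vs L: R1: 12>4, R2: 11>5, R3: 8>5, R4: 2>0.
R vs CL: R1: 12>9, R2: 11>10, R3: 8>5, R4: 2>0.
R vs CR: R1: 12>9, R2: 11>9, R3: 8>3, R4: 2>0.
R strictly beats every other strategy against every opponent action, so it is strictly dominant.

R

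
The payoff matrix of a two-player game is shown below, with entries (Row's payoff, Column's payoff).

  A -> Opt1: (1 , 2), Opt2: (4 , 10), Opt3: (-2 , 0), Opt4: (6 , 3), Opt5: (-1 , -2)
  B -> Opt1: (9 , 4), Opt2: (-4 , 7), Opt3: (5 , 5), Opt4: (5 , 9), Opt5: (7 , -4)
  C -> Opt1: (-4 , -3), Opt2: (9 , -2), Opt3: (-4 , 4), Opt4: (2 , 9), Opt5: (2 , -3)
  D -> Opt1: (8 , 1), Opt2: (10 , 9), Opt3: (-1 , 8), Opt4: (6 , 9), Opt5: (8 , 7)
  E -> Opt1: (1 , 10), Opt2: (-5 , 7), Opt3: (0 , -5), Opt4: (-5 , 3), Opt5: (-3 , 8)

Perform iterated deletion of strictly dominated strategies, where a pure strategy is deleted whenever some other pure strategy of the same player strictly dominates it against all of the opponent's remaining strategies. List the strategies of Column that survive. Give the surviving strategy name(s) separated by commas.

Opt2, Opt4

Row's strategy C is strictly dominated by D (Opt1: 8>-4, Opt2: 10>9, Opt3: -1>-4, Opt4: 6>2, Opt5: 8>2) and is removed.
Row E is eliminated: B beats it against every remaining column (Opt1: 9>1, Opt2: -4>-5, Opt3: 5>0, Opt4: 5>-5, Opt5: 7>-3).
For Column, Opt2 strictly dominates Opt1 on the remaining rows (A: 10>2, B: 7>4, D: 9>1); eliminate Opt1.
For Column, Opt2 strictly dominates Opt3 on the remaining rows (A: 10>0, B: 7>5, D: 9>8); eliminate Opt3.
Row B is eliminated: D beats it against every remaining column (Opt2: 10>-4, Opt4: 6>5, Opt5: 8>7).
Column's strategy Opt5 is strictly dominated by Opt2 (A: 10>-2, D: 9>7) and is removed.
Among the remaining strategies, none is strictly dominated by another pure strategy of the same player, so the elimination stops.
Surviving strategies — Row: {A, D}; Column: {Opt2, Opt4}.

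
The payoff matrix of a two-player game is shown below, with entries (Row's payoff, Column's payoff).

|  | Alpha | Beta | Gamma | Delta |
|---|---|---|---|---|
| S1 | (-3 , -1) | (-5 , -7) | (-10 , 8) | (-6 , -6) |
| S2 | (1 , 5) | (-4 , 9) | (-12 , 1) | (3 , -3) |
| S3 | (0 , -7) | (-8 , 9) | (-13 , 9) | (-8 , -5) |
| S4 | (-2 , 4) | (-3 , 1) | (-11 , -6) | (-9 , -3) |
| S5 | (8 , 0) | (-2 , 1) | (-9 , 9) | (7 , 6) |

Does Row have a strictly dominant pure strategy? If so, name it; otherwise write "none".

S5

S5 vs S1: Alpha: 8>-3, Beta: -2>-5, Gamma: -9>-10, Delta: 7>-6.
S5 vs S2: Alpha: 8>1, Beta: -2>-4, Gamma: -9>-12, Delta: 7>3.
S5 vs S3: Alpha: 8>0, Beta: -2>-8, Gamma: -9>-13, Delta: 7>-8.
S5 vs S4: Alpha: 8>-2, Beta: -2>-3, Gamma: -9>-11, Delta: 7>-9.
S5 strictly beats every other strategy against every opponent action, so it is strictly dominant.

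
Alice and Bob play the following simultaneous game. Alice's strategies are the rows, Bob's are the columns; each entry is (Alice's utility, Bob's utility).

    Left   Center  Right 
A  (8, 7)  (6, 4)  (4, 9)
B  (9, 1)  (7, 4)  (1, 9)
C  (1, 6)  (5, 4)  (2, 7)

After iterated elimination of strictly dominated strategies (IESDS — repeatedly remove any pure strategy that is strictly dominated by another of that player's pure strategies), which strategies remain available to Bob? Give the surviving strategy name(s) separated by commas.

Row C is eliminated: A beats it against every remaining column (Left: 8>1, Center: 6>5, Right: 4>2).
For Bob, Right strictly dominates Left on the remaining rows (A: 9>7, B: 9>1); eliminate Left.
For Bob, Right strictly dominates Center on the remaining rows (A: 9>4, B: 9>4); eliminate Center.
Row B is eliminated: A beats it against every remaining column (Right: 4>1).
Among the remaining strategies, none is strictly dominated by another pure strategy of the same player, so the elimination stops.
Surviving strategies — Alice: {A}; Bob: {Right}.

Right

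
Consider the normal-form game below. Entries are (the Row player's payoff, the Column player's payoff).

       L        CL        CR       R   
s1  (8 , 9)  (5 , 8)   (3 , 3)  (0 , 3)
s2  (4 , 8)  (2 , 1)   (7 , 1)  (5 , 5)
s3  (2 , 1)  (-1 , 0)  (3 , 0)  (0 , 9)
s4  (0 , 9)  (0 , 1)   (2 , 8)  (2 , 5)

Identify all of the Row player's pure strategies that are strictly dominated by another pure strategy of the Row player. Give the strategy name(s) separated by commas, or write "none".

s1: no other strategy beats it everywhere (s2 at L (8>4); s3 at L (8>2); s4 at L (8>0)).
s2: no other strategy beats it everywhere (s1 at CR (7>3); s3 at L (4>2); s4 at L (4>0)).
s2 strictly dominates s3 — L: 4>2, CL: 2>-1, CR: 7>3, R: 5>0.
s2 strictly dominates s4 — L: 4>0, CL: 2>0, CR: 7>2, R: 5>2.

s3, s4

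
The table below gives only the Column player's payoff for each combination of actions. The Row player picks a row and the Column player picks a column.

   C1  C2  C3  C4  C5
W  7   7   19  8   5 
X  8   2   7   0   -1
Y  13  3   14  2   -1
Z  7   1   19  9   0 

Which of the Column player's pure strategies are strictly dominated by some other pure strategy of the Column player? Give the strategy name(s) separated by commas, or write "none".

C1: no other strategy beats it everywhere (C2 at W (7=7); C3 at X (8>7); C4 at X (8>0); C5 at W (7>5)).
C2: dominated, since C3 does at least as well everywhere (W: 19>7, X: 7>2, Y: 14>3, Z: 19>1).
C3: no other strategy beats it everywhere (C1 at W (19>7); C2 at W (19>7); C4 at W (19>8); C5 at W (19>5)).
C3 strictly dominates C4 — W: 19>8, X: 7>0, Y: 14>2, Z: 19>9.
C5 is strictly dominated by C1 (W: 7>5, X: 8>-1, Y: 13>-1, Z: 7>0).

C2, C4, C5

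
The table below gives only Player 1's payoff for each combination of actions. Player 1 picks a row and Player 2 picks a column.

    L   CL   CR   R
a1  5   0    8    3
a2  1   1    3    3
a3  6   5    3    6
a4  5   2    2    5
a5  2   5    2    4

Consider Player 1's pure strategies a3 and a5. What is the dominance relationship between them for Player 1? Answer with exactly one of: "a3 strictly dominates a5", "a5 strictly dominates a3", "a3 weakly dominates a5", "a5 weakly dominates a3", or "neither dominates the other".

a3 weakly dominates a5

Compare a3 to a5 across each choice by Player 2: L: 6>2, CL: 5=5, CR: 3>2, R: 6>4.
a3 is at least as good everywhere and strictly better somewhere (tied only at CL), so a3 weakly but not strictly dominates a5.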